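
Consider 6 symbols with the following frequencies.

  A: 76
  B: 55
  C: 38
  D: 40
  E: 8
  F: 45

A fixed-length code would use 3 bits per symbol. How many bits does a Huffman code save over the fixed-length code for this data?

131

Fixed-length: 3 bits × 262 symbols = 786 bits.
Huffman merges:
combine E(8), C(38) → 46
combine D(40), F(45) → 85
combine 46, B(55) → 101
combine A(76), 85 → 161
combine 101, 161 → 262
Huffman total = 46 + 85 + 101 + 161 + 262 = 655 bits.
Saving = 786 − 655 = 131 bits.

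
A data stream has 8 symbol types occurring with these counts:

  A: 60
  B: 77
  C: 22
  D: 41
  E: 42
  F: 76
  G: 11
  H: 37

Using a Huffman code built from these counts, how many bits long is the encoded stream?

1048

Greedily combine the two least-frequent nodes:
merge G(11) and C(22): 33
merge 33 and H(37): 70
merge D(41) and E(42): 83
merge A(60) and 70: 130
merge F(76) and B(77): 153
merge 83 and 130: 213
merge 153 and 213: 366
The encoded length is the sum of every internal node's weight: 33 + 70 + 83 + 130 + 153 + 213 + 366 = 1048 bits.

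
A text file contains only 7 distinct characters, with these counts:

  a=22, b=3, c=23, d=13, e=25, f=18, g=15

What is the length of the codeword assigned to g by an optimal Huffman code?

3

Huffman merges, smallest pair first:
b(3) + d(13) → 16
g(15) + 16 → 31
f(18) + a(22) → 40
c(23) + e(25) → 48
31 + 40 → 71
48 + 71 → 119
g sits 3 levels below the root, so its codeword is 3 bits.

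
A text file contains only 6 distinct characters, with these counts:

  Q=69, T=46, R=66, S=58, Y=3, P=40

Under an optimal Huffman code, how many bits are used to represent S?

Huffman merges, smallest pair first:
Y(3) + P(40) → 43
43 + T(46) → 89
S(58) + R(66) → 124
Q(69) + 89 → 158
124 + 158 → 282
S sits 2 levels below the root, so its codeword is 2 bits.

2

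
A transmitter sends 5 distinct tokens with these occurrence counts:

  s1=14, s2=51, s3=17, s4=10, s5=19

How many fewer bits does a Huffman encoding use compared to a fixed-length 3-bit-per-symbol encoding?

Fixed-length: 3 bits × 111 symbols = 333 bits.
Huffman merges:
s4(10) + s1(14) → 24
s3(17) + s5(19) → 36
24 + 36 → 60
s2(51) + 60 → 111
Huffman total = 24 + 36 + 60 + 111 = 231 bits.
Saving = 333 − 231 = 102 bits.

102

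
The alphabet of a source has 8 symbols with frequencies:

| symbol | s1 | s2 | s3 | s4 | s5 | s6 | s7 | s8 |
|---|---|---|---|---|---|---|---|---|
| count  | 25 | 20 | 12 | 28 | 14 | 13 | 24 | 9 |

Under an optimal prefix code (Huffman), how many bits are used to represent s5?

Build the tree from the bottom:
merge s8(9) and s3(12): 21
merge s6(13) and s5(14): 27
merge s2(20) and 21: 41
merge s7(24) and s1(25): 49
merge 27 and s4(28): 55
merge 41 and 49: 90
merge 55 and 90: 145
s5's leaf is at depth 3, giving a 3-bit codeword.

3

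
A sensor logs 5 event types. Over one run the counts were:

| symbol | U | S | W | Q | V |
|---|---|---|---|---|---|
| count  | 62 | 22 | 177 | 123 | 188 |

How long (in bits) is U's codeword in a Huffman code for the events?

3

Build the tree from the bottom:
merge S(22) and U(62): 84
merge 84 and Q(123): 207
merge W(177) and V(188): 365
merge 207 and 365: 572
The subtree containing U is merged 3 times, so code length = 3.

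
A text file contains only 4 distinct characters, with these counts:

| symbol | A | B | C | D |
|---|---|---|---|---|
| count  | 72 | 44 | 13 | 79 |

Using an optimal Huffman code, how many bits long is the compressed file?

Greedily combine the two least-frequent nodes:
merge C(13) and B(44): 57
merge 57 and A(72): 129
merge D(79) and 129: 208
Total encoded bits = sum of merged weights = 57 + 129 + 208 = 394.

394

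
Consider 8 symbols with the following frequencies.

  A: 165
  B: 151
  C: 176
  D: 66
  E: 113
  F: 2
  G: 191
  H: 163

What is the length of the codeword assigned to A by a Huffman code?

3

Repeatedly merge the two smallest:
combine F(2), D(66) → 68
combine 68, E(113) → 181
combine B(151), H(163) → 314
combine A(165), C(176) → 341
combine 181, G(191) → 372
combine 314, 341 → 655
combine 372, 655 → 1027
A's leaf is at depth 3, giving a 3-bit codeword.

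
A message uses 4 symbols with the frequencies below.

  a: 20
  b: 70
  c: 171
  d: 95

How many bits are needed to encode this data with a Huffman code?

631

Greedily combine the two least-frequent nodes:
merge a(20) and b(70): 90
merge 90 and d(95): 185
merge c(171) and 185: 356
Each symbol's bit-cost is frequency × depth; summing gives 631 bits (equivalently 90 + 185 + 356).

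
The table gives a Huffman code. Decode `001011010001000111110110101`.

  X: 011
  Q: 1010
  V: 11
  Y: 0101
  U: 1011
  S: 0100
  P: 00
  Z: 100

Read left to right; each codeword is recognised as soon as it completes (prefix code):
  00→P | 1011→U | 0100→S | 0100→S | 011→X | 11→V | 1011→U | 0101→Y
Decoded message: PUSSXVUY

PUSSXVUY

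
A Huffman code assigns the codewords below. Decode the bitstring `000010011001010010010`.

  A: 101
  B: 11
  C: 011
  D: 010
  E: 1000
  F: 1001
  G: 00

GGFFDDD

Read left to right; each codeword is recognised as soon as it completes (prefix code):
  00→G | 00→G | 1001→F | 1001→F | 010→D | 010→D | 010→D
Decoded message: GGFFDDD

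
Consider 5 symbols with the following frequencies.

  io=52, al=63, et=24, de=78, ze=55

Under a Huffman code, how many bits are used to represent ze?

Build the tree from the bottom:
combine et(24), io(52) → 76
combine ze(55), al(63) → 118
combine 76, de(78) → 154
combine 118, 154 → 272
ze's leaf is at depth 2, giving a 2-bit codeword.

2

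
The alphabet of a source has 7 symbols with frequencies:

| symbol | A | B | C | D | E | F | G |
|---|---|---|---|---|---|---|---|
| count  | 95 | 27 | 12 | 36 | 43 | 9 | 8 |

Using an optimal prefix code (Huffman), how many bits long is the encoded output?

546

Merge the two smallest weights repeatedly:
combine G(8), F(9) → 17
combine C(12), 17 → 29
combine B(27), 29 → 56
combine D(36), E(43) → 79
combine 56, 79 → 135
combine A(95), 135 → 230
The encoded length is the sum of every internal node's weight: 17 + 29 + 56 + 79 + 135 + 230 = 546 bits.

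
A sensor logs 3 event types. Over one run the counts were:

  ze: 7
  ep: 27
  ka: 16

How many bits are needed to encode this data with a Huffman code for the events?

73

Greedily combine the two least-frequent nodes:
combine ze(7), ka(16) → 23
combine 23, ep(27) → 50
Each symbol's bit-cost is frequency × depth; summing gives 73 bits (equivalently 23 + 50).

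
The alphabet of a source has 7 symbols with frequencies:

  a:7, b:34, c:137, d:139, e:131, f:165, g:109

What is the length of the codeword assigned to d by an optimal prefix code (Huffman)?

2

Build the tree from the bottom:
a(7) + b(34) → 41
41 + g(109) → 150
e(131) + c(137) → 268
d(139) + 150 → 289
f(165) + 268 → 433
289 + 433 → 722
The subtree containing d is merged 2 times, so code length = 2.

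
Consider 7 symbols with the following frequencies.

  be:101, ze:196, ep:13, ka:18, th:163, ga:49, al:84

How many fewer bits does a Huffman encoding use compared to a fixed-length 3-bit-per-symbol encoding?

349

Fixed-length: 3 bits × 624 symbols = 1872 bits.
Huffman merges:
combine ep(13), ka(18) → 31
combine 31, ga(49) → 80
combine 80, al(84) → 164
combine be(101), th(163) → 264
combine 164, ze(196) → 360
combine 264, 360 → 624
Huffman total = 31 + 80 + 164 + 264 + 360 + 624 = 1523 bits.
Saving = 1872 − 1523 = 349 bits.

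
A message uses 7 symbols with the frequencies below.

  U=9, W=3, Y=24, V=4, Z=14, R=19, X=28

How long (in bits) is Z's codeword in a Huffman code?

3

Huffman merges, smallest pair first:
combine W(3), V(4) → 7
combine 7, U(9) → 16
combine Z(14), 16 → 30
combine R(19), Y(24) → 43
combine X(28), 30 → 58
combine 43, 58 → 101
Z sits 3 levels below the root, so its codeword is 3 bits.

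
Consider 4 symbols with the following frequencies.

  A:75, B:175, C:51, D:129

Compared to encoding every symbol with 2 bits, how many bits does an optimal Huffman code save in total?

49

Fixed-length: 2 bits × 430 symbols = 860 bits.
Huffman merges:
C(51) + A(75) → 126
126 + D(129) → 255
B(175) + 255 → 430
Huffman total = 126 + 255 + 430 = 811 bits.
Saving = 860 − 811 = 49 bits.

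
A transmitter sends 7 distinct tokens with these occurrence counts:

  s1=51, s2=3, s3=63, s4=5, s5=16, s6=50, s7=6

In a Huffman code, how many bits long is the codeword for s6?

2

Huffman merges, smallest pair first:
s2(3) + s4(5) → 8
s7(6) + 8 → 14
14 + s5(16) → 30
30 + s6(50) → 80
s1(51) + s3(63) → 114
80 + 114 → 194
s6's leaf is at depth 2, giving a 2-bit codeword.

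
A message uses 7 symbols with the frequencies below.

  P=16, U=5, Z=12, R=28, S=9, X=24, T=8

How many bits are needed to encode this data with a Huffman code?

267

Build the Huffman tree bottom-up:
combine U(5), T(8) → 13
combine S(9), Z(12) → 21
combine 13, P(16) → 29
combine 21, X(24) → 45
combine R(28), 29 → 57
combine 45, 57 → 102
Total encoded bits = sum of merged weights = 13 + 21 + 29 + 45 + 57 + 102 = 267.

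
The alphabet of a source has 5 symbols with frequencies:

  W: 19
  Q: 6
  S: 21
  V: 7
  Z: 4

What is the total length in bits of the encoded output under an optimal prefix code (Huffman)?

120

Greedily combine the two least-frequent nodes:
combine Z(4), Q(6) → 10
combine V(7), 10 → 17
combine 17, W(19) → 36
combine S(21), 36 → 57
The encoded length is the sum of every internal node's weight: 10 + 17 + 36 + 57 = 120 bits.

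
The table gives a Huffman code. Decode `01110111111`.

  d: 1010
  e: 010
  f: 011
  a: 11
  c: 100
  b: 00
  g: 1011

Read left to right; each codeword is recognised as soon as it completes (prefix code):
  011→f | 1011→g | 11→a | 11→a
Decoded message: fgaa

fgaa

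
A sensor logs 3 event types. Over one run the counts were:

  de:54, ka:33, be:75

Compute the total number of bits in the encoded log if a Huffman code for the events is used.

Greedily combine the two least-frequent nodes:
combine ka(33), de(54) → 87
combine be(75), 87 → 162
Each symbol's bit-cost is frequency × depth; summing gives 249 bits (equivalently 87 + 162).

249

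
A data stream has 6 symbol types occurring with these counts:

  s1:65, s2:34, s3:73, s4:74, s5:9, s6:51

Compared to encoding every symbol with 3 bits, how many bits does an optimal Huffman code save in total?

169

Fixed-length: 3 bits × 306 symbols = 918 bits.
Huffman merges:
merge s5(9) and s2(34): 43
merge 43 and s6(51): 94
merge s1(65) and s3(73): 138
merge s4(74) and 94: 168
merge 138 and 168: 306
Huffman total = 43 + 94 + 138 + 168 + 306 = 749 bits.
Saving = 918 − 749 = 169 bits.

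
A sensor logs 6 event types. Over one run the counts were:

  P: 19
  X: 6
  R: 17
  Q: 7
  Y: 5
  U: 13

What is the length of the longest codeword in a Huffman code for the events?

Merge the two lowest-weight nodes at each step:
Y(5) + X(6) → 11
Q(7) + 11 → 18
U(13) + R(17) → 30
18 + P(19) → 37
30 + 37 → 67
Maximum depth reached is 4.

4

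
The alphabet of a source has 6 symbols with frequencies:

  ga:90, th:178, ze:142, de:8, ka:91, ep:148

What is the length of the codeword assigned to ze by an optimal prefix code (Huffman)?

2

Huffman merges, smallest pair first:
merge de(8) and ga(90): 98
merge ka(91) and 98: 189
merge ze(142) and ep(148): 290
merge th(178) and 189: 367
merge 290 and 367: 657
The subtree containing ze is merged 2 times, so code length = 2.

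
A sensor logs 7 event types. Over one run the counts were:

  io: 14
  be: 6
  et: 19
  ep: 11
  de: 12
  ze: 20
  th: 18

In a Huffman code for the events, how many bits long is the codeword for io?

3

Build the tree from the bottom:
combine be(6), ep(11) → 17
combine de(12), io(14) → 26
combine 17, th(18) → 35
combine et(19), ze(20) → 39
combine 26, 35 → 61
combine 39, 61 → 100
The subtree containing io is merged 3 times, so code length = 3.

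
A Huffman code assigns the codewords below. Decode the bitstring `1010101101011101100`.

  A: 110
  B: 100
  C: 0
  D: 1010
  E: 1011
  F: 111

DECEECC

Read left to right; each codeword is recognised as soon as it completes (prefix code):
  1010→D | 1011→E | 0→C | 1011→E | 1011→E | 0→C | 0→C
Decoded message: DECEECC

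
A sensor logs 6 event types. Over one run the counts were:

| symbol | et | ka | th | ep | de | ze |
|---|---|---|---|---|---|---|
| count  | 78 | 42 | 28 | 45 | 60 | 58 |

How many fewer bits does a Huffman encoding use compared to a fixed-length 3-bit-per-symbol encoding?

Fixed-length: 3 bits × 311 symbols = 933 bits.
Huffman merges:
merge th(28) and ka(42): 70
merge ep(45) and ze(58): 103
merge de(60) and 70: 130
merge et(78) and 103: 181
merge 130 and 181: 311
Huffman total = 70 + 103 + 130 + 181 + 311 = 795 bits.
Saving = 933 − 795 = 138 bits.

138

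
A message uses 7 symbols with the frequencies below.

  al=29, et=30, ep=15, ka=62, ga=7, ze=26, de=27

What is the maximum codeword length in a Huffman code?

Merge the two lowest-weight nodes at each step:
ga(7) + ep(15) → 22
22 + ze(26) → 48
de(27) + al(29) → 56
et(30) + 48 → 78
56 + ka(62) → 118
78 + 118 → 196
Maximum depth reached is 4.

4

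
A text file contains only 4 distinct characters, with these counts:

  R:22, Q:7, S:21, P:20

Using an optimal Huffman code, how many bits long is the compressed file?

Merge the two smallest weights repeatedly:
combine Q(7), P(20) → 27
combine S(21), R(22) → 43
combine 27, 43 → 70
Each symbol's bit-cost is frequency × depth; summing gives 140 bits (equivalently 27 + 43 + 70).

140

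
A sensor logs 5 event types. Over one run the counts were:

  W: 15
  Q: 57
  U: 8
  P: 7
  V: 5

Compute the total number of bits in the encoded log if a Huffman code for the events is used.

159

Merge the two smallest weights repeatedly:
combine V(5), P(7) → 12
combine U(8), 12 → 20
combine W(15), 20 → 35
combine 35, Q(57) → 92
Total encoded bits = sum of merged weights = 12 + 20 + 35 + 92 = 159.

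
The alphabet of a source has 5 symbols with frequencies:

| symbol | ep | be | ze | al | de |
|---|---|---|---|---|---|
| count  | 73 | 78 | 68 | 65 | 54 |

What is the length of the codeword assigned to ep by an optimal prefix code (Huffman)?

Repeatedly merge the two smallest:
combine de(54), al(65) → 119
combine ze(68), ep(73) → 141
combine be(78), 119 → 197
combine 141, 197 → 338
ep sits 2 levels below the root, so its codeword is 2 bits.

2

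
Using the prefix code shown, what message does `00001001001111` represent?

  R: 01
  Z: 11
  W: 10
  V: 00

Read left to right; each codeword is recognised as soon as it completes (prefix code):
  00→V | 00→V | 10→W | 01→R | 00→V | 11→Z | 11→Z
Decoded message: VVWRVZZ

VVWRVZZ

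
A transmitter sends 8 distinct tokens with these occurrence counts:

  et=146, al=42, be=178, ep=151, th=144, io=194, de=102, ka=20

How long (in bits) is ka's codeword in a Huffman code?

5

Huffman merges, smallest pair first:
merge ka(20) and al(42): 62
merge 62 and de(102): 164
merge th(144) and et(146): 290
merge ep(151) and 164: 315
merge be(178) and io(194): 372
merge 290 and 315: 605
merge 372 and 605: 977
ka sits 5 levels below the root, so its codeword is 5 bits.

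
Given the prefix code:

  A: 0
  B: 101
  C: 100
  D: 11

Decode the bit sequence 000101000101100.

AAABAAABC

Read left to right; each codeword is recognised as soon as it completes (prefix code):
  0→A | 0→A | 0→A | 101→B | 0→A | 0→A | 0→A | 101→B | 100→C
Decoded message: AAABAAABC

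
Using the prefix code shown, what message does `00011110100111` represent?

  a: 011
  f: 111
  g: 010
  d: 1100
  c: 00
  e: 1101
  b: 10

Read left to right; each codeword is recognised as soon as it completes (prefix code):
  00→c | 011→a | 1101→e | 00→c | 111→f
Decoded message: caecf

caecf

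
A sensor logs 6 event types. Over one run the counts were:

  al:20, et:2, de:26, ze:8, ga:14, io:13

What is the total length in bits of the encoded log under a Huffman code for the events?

199

Greedily combine the two least-frequent nodes:
combine et(2), ze(8) → 10
combine 10, io(13) → 23
combine ga(14), al(20) → 34
combine 23, de(26) → 49
combine 34, 49 → 83
Each symbol's bit-cost is frequency × depth; summing gives 199 bits (equivalently 10 + 23 + 34 + 49 + 83).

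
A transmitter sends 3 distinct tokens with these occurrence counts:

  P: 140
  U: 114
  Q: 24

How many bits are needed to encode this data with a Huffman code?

Merge the two smallest weights repeatedly:
combine Q(24), U(114) → 138
combine 138, P(140) → 278
The encoded length is the sum of every internal node's weight: 138 + 278 = 416 bits.

416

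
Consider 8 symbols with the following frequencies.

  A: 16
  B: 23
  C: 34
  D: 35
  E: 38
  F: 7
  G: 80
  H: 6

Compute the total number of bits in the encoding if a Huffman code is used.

Greedily combine the two least-frequent nodes:
H(6) + F(7) → 13
13 + A(16) → 29
B(23) + 29 → 52
C(34) + D(35) → 69
E(38) + 52 → 90
69 + G(80) → 149
90 + 149 → 239
Each symbol's bit-cost is frequency × depth; summing gives 641 bits (equivalently 13 + 29 + 52 + 69 + 90 + 149 + 239).

641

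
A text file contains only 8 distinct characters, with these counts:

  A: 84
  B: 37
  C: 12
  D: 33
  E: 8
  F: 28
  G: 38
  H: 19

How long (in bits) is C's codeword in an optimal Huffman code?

4

Build the tree from the bottom:
merge E(8) and C(12): 20
merge H(19) and 20: 39
merge F(28) and D(33): 61
merge B(37) and G(38): 75
merge 39 and 61: 100
merge 75 and A(84): 159
merge 100 and 159: 259
C's leaf is at depth 4, giving a 4-bit codeword.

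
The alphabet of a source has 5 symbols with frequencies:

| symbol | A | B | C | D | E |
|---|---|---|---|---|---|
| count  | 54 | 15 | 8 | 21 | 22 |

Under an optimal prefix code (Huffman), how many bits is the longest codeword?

Merge the two lowest-weight nodes at each step:
C(8) + B(15) → 23
D(21) + E(22) → 43
23 + 43 → 66
A(54) + 66 → 120
Maximum depth reached is 3.

3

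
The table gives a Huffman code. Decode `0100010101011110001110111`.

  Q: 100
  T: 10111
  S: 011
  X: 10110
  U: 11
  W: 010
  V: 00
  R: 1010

Read left to right; each codeword is recognised as soon as it completes (prefix code):
  010→W | 00→V | 1010→R | 10111→T | 100→Q | 011→S | 10111→T
Decoded message: WVRTQST

WVRTQST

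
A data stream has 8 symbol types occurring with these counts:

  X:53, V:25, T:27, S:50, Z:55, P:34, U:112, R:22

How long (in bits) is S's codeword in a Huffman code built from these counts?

3

Build the tree from the bottom:
R(22) + V(25) → 47
T(27) + P(34) → 61
47 + S(50) → 97
X(53) + Z(55) → 108
61 + 97 → 158
108 + U(112) → 220
158 + 220 → 378
S sits 3 levels below the root, so its codeword is 3 bits.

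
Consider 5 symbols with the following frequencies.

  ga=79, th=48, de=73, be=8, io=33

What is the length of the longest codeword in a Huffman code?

3

Merge the two lowest-weight nodes at each step:
be(8) + io(33) → 41
41 + th(48) → 89
de(73) + ga(79) → 152
89 + 152 → 241
Maximum depth reached is 3.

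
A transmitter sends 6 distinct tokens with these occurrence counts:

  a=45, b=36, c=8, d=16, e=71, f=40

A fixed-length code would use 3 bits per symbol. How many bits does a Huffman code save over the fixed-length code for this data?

132

Fixed-length: 3 bits × 216 symbols = 648 bits.
Huffman merges:
c(8) + d(16) → 24
24 + b(36) → 60
f(40) + a(45) → 85
60 + e(71) → 131
85 + 131 → 216
Huffman total = 24 + 60 + 85 + 131 + 216 = 516 bits.
Saving = 648 − 516 = 132 bits.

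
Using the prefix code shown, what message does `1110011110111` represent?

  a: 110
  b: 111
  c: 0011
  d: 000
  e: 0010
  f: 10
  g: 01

Read left to right; each codeword is recognised as soon as it completes (prefix code):
  111→b | 0011→c | 110→a | 111→b
Decoded message: bcab

bcab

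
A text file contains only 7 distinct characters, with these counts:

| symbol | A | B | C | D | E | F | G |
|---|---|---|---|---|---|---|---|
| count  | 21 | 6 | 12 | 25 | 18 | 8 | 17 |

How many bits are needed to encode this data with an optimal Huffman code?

289

Build the Huffman tree bottom-up:
merge B(6) and F(8): 14
merge C(12) and 14: 26
merge G(17) and E(18): 35
merge A(21) and D(25): 46
merge 26 and 35: 61
merge 46 and 61: 107
Each symbol's bit-cost is frequency × depth; summing gives 289 bits (equivalently 14 + 26 + 35 + 46 + 61 + 107).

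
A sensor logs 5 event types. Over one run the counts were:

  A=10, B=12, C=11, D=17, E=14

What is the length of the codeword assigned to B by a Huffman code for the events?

2

Repeatedly merge the two smallest:
combine A(10), C(11) → 21
combine B(12), E(14) → 26
combine D(17), 21 → 38
combine 26, 38 → 64
The subtree containing B is merged 2 times, so code length = 2.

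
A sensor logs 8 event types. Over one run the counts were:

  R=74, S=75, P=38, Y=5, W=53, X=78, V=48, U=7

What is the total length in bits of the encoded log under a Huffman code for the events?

1043

Greedily combine the two least-frequent nodes:
merge Y(5) and U(7): 12
merge 12 and P(38): 50
merge V(48) and 50: 98
merge W(53) and R(74): 127
merge S(75) and X(78): 153
merge 98 and 127: 225
merge 153 and 225: 378
Each symbol's bit-cost is frequency × depth; summing gives 1043 bits (equivalently 12 + 50 + 98 + 127 + 153 + 225 + 378).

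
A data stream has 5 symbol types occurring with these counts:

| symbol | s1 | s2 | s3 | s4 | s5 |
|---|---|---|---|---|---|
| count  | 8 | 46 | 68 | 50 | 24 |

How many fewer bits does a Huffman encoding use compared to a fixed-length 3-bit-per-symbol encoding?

Fixed-length: 3 bits × 196 symbols = 588 bits.
Huffman merges:
merge s1(8) and s5(24): 32
merge 32 and s2(46): 78
merge s4(50) and s3(68): 118
merge 78 and 118: 196
Huffman total = 32 + 78 + 118 + 196 = 424 bits.
Saving = 588 − 424 = 164 bits.

164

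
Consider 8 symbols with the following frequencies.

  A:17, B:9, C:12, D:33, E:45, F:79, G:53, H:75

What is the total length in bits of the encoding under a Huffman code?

Merge the two smallest weights repeatedly:
B(9) + C(12) → 21
A(17) + 21 → 38
D(33) + 38 → 71
E(45) + G(53) → 98
71 + H(75) → 146
F(79) + 98 → 177
146 + 177 → 323
Total encoded bits = sum of merged weights = 21 + 38 + 71 + 98 + 146 + 177 + 323 = 874.

874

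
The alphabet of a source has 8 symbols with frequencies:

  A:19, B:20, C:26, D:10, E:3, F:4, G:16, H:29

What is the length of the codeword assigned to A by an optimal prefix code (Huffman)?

3

Build the tree from the bottom:
E(3) + F(4) → 7
7 + D(10) → 17
G(16) + 17 → 33
A(19) + B(20) → 39
C(26) + H(29) → 55
33 + 39 → 72
55 + 72 → 127
A's leaf is at depth 3, giving a 3-bit codeword.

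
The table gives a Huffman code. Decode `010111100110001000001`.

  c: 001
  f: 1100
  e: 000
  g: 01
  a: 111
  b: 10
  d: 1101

ggacbcec

Read left to right; each codeword is recognised as soon as it completes (prefix code):
  01→g | 01→g | 111→a | 001→c | 10→b | 001→c | 000→e | 001→c
Decoded message: ggacbcec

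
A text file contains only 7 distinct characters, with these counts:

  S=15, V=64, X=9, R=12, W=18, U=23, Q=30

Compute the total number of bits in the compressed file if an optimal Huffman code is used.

439

Build the Huffman tree bottom-up:
combine X(9), R(12) → 21
combine S(15), W(18) → 33
combine 21, U(23) → 44
combine Q(30), 33 → 63
combine 44, 63 → 107
combine V(64), 107 → 171
Each symbol's bit-cost is frequency × depth; summing gives 439 bits (equivalently 21 + 33 + 44 + 63 + 107 + 171).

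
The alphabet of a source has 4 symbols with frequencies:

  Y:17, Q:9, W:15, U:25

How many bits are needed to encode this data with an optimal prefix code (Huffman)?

131

Build the Huffman tree bottom-up:
merge Q(9) and W(15): 24
merge Y(17) and 24: 41
merge U(25) and 41: 66
The encoded length is the sum of every internal node's weight: 24 + 41 + 66 = 131 bits.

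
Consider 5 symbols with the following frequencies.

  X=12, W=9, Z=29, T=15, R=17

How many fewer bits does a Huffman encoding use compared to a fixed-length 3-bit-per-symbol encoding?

Fixed-length: 3 bits × 82 symbols = 246 bits.
Huffman merges:
W(9) + X(12) → 21
T(15) + R(17) → 32
21 + Z(29) → 50
32 + 50 → 82
Huffman total = 21 + 32 + 50 + 82 = 185 bits.
Saving = 246 − 185 = 61 bits.

61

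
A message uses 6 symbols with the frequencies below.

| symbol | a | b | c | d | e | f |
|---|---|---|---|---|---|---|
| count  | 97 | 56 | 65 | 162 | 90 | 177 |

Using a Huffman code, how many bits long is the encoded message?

Merge the two smallest weights repeatedly:
b(56) + c(65) → 121
e(90) + a(97) → 187
121 + d(162) → 283
f(177) + 187 → 364
283 + 364 → 647
Each symbol's bit-cost is frequency × depth; summing gives 1602 bits (equivalently 121 + 187 + 283 + 364 + 647).

1602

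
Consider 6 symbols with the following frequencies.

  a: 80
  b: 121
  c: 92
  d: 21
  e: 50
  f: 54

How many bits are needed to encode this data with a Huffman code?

Merge the two smallest weights repeatedly:
d(21) + e(50) → 71
f(54) + 71 → 125
a(80) + c(92) → 172
b(121) + 125 → 246
172 + 246 → 418
The encoded length is the sum of every internal node's weight: 71 + 125 + 172 + 246 + 418 = 1032 bits.

1032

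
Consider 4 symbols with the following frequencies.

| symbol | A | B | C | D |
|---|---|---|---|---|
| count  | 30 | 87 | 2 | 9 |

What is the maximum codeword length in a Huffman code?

Merge the two lowest-weight nodes at each step:
combine C(2), D(9) → 11
combine 11, A(30) → 41
combine 41, B(87) → 128
Maximum depth reached is 3.

3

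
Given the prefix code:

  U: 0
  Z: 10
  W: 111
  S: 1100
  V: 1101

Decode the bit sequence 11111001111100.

WSWS

Read left to right; each codeword is recognised as soon as it completes (prefix code):
  111→W | 1100→S | 111→W | 1100→S
Decoded message: WSWS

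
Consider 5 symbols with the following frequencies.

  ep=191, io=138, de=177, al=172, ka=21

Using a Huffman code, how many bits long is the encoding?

Merge the two smallest weights repeatedly:
merge ka(21) and io(138): 159
merge 159 and al(172): 331
merge de(177) and ep(191): 368
merge 331 and 368: 699
The encoded length is the sum of every internal node's weight: 159 + 331 + 368 + 699 = 1557 bits.

1557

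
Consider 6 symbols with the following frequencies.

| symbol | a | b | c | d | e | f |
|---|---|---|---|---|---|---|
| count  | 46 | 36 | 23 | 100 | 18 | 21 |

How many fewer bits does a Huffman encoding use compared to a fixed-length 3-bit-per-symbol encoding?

161

Fixed-length: 3 bits × 244 symbols = 732 bits.
Huffman merges:
e(18) + f(21) → 39
c(23) + b(36) → 59
39 + a(46) → 85
59 + 85 → 144
d(100) + 144 → 244
Huffman total = 39 + 59 + 85 + 144 + 244 = 571 bits.
Saving = 732 − 571 = 161 bits.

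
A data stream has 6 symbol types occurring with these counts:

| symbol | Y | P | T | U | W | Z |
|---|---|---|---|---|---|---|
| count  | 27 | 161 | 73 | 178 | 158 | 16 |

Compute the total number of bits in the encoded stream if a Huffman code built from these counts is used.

Greedily combine the two least-frequent nodes:
merge Z(16) and Y(27): 43
merge 43 and T(73): 116
merge 116 and W(158): 274
merge P(161) and U(178): 339
merge 274 and 339: 613
Each symbol's bit-cost is frequency × depth; summing gives 1385 bits (equivalently 43 + 116 + 274 + 339 + 613).

1385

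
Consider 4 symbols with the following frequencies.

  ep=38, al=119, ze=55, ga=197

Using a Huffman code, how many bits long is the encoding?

714

Merge the two smallest weights repeatedly:
merge ep(38) and ze(55): 93
merge 93 and al(119): 212
merge ga(197) and 212: 409
Total encoded bits = sum of merged weights = 93 + 212 + 409 = 714.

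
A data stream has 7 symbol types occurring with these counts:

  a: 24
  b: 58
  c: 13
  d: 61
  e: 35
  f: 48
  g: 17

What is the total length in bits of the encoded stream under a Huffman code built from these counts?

679

Build the Huffman tree bottom-up:
merge c(13) and g(17): 30
merge a(24) and 30: 54
merge e(35) and f(48): 83
merge 54 and b(58): 112
merge d(61) and 83: 144
merge 112 and 144: 256
Each symbol's bit-cost is frequency × depth; summing gives 679 bits (equivalently 30 + 54 + 83 + 112 + 144 + 256).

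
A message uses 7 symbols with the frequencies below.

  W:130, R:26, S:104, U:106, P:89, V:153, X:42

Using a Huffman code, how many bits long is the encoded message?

1735

Greedily combine the two least-frequent nodes:
R(26) + X(42) → 68
68 + P(89) → 157
S(104) + U(106) → 210
W(130) + V(153) → 283
157 + 210 → 367
283 + 367 → 650
The encoded length is the sum of every internal node's weight: 68 + 157 + 210 + 283 + 367 + 650 = 1735 bits.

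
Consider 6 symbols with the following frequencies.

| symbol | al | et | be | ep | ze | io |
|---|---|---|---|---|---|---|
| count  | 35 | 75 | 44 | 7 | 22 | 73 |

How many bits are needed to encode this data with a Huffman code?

Merge the two smallest weights repeatedly:
combine ep(7), ze(22) → 29
combine 29, al(35) → 64
combine be(44), 64 → 108
combine io(73), et(75) → 148
combine 108, 148 → 256
The encoded length is the sum of every internal node's weight: 29 + 64 + 108 + 148 + 256 = 605 bits.

605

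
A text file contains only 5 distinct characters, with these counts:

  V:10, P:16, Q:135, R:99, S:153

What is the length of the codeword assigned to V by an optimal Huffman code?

4

Huffman merges, smallest pair first:
V(10) + P(16) → 26
26 + R(99) → 125
125 + Q(135) → 260
S(153) + 260 → 413
The subtree containing V is merged 4 times, so code length = 4.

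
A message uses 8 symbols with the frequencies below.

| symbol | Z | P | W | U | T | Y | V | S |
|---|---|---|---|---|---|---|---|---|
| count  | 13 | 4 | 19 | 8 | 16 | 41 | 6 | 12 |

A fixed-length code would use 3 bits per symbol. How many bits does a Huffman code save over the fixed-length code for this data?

Fixed-length: 3 bits × 119 symbols = 357 bits.
Huffman merges:
merge P(4) and V(6): 10
merge U(8) and 10: 18
merge S(12) and Z(13): 25
merge T(16) and 18: 34
merge W(19) and 25: 44
merge 34 and Y(41): 75
merge 44 and 75: 119
Huffman total = 10 + 18 + 25 + 34 + 44 + 75 + 119 = 325 bits.
Saving = 357 − 325 = 32 bits.

32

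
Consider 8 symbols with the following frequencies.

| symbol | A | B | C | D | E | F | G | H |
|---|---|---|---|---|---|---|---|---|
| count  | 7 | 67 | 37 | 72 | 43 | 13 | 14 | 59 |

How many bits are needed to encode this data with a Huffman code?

851

Greedily combine the two least-frequent nodes:
merge A(7) and F(13): 20
merge G(14) and 20: 34
merge 34 and C(37): 71
merge E(43) and H(59): 102
merge B(67) and 71: 138
merge D(72) and 102: 174
merge 138 and 174: 312
Total encoded bits = sum of merged weights = 20 + 34 + 71 + 102 + 138 + 174 + 312 = 851.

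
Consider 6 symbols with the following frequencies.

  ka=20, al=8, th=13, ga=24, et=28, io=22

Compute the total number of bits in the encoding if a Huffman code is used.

Build the Huffman tree bottom-up:
merge al(8) and th(13): 21
merge ka(20) and 21: 41
merge io(22) and ga(24): 46
merge et(28) and 41: 69
merge 46 and 69: 115
Each symbol's bit-cost is frequency × depth; summing gives 292 bits (equivalently 21 + 41 + 46 + 69 + 115).

292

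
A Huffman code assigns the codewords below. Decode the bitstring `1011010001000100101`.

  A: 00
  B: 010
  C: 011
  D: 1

DCBADABBD

Read left to right; each codeword is recognised as soon as it completes (prefix code):
  1→D | 011→C | 010→B | 00→A | 1→D | 00→A | 010→B | 010→B | 1→D
Decoded message: DCBADABBD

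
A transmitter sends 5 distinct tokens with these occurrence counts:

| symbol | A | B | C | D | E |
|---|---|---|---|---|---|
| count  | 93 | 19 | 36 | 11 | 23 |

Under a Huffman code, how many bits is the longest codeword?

4

Merge the two lowest-weight nodes at each step:
merge D(11) and B(19): 30
merge E(23) and 30: 53
merge C(36) and 53: 89
merge 89 and A(93): 182
The first pair merged (D, B) ends up deepest, at depth 4.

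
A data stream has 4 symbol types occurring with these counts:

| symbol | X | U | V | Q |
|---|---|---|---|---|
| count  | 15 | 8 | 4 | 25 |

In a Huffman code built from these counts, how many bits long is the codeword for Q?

Repeatedly merge the two smallest:
combine V(4), U(8) → 12
combine 12, X(15) → 27
combine Q(25), 27 → 52
Q is merged only at the final step, so code length = 1.

1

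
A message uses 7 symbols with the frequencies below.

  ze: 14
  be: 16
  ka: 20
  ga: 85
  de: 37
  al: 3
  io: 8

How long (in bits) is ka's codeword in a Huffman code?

Huffman merges, smallest pair first:
al(3) + io(8) → 11
11 + ze(14) → 25
be(16) + ka(20) → 36
25 + 36 → 61
de(37) + 61 → 98
ga(85) + 98 → 183
ka sits 4 levels below the root, so its codeword is 4 bits.

4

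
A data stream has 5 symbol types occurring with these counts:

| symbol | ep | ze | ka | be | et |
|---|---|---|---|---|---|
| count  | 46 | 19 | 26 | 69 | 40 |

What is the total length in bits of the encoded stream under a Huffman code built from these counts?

445

Build the Huffman tree bottom-up:
combine ze(19), ka(26) → 45
combine et(40), 45 → 85
combine ep(46), be(69) → 115
combine 85, 115 → 200
The encoded length is the sum of every internal node's weight: 45 + 85 + 115 + 200 = 445 bits.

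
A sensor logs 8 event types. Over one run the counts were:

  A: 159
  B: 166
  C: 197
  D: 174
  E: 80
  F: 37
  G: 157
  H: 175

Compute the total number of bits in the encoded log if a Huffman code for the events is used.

3355

Greedily combine the two least-frequent nodes:
combine F(37), E(80) → 117
combine 117, G(157) → 274
combine A(159), B(166) → 325
combine D(174), H(175) → 349
combine C(197), 274 → 471
combine 325, 349 → 674
combine 471, 674 → 1145
Each symbol's bit-cost is frequency × depth; summing gives 3355 bits (equivalently 117 + 274 + 325 + 349 + 471 + 674 + 1145).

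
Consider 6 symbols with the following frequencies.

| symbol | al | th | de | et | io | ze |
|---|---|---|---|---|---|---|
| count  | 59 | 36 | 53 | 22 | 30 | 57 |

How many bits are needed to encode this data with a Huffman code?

Build the Huffman tree bottom-up:
merge et(22) and io(30): 52
merge th(36) and 52: 88
merge de(53) and ze(57): 110
merge al(59) and 88: 147
merge 110 and 147: 257
The encoded length is the sum of every internal node's weight: 52 + 88 + 110 + 147 + 257 = 654 bits.

654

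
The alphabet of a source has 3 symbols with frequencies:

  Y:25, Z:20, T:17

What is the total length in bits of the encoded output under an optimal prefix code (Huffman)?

Merge the two smallest weights repeatedly:
merge T(17) and Z(20): 37
merge Y(25) and 37: 62
Total encoded bits = sum of merged weights = 37 + 62 = 99.

99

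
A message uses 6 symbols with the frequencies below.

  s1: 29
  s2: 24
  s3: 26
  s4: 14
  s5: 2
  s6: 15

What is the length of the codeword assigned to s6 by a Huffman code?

Huffman merges, smallest pair first:
combine s5(2), s4(14) → 16
combine s6(15), 16 → 31
combine s2(24), s3(26) → 50
combine s1(29), 31 → 60
combine 50, 60 → 110
s6's leaf is at depth 3, giving a 3-bit codeword.

3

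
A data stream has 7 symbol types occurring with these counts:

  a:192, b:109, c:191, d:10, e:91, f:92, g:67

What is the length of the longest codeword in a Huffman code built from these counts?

4

Merge the two lowest-weight nodes at each step:
merge d(10) and g(67): 77
merge 77 and e(91): 168
merge f(92) and b(109): 201
merge 168 and c(191): 359
merge a(192) and 201: 393
merge 359 and 393: 752
The first pair merged (d, g) ends up deepest, at depth 4.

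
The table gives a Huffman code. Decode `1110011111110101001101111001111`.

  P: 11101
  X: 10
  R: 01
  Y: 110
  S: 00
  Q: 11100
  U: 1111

Read left to right; each codeword is recognised as soon as it completes (prefix code):
  11100→Q | 1111→U | 11101→P | 01→R | 00→S | 110→Y | 1111→U | 00→S | 1111→U
Decoded message: QUPRSYUSU

QUPRSYUSU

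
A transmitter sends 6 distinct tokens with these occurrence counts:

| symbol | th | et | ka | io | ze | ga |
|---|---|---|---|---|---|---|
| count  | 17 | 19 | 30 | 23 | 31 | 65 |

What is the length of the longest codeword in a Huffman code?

Merge the two lowest-weight nodes at each step:
merge th(17) and et(19): 36
merge io(23) and ka(30): 53
merge ze(31) and 36: 67
merge 53 and ga(65): 118
merge 67 and 118: 185
Maximum depth reached is 3.

3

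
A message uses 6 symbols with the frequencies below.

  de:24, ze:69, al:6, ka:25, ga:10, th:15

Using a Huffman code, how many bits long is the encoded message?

Merge the two smallest weights repeatedly:
merge al(6) and ga(10): 16
merge th(15) and 16: 31
merge de(24) and ka(25): 49
merge 31 and 49: 80
merge ze(69) and 80: 149
The encoded length is the sum of every internal node's weight: 16 + 31 + 49 + 80 + 149 = 325 bits.

325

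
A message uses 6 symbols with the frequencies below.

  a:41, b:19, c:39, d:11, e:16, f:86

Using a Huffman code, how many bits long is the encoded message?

491

Greedily combine the two least-frequent nodes:
d(11) + e(16) → 27
b(19) + 27 → 46
c(39) + a(41) → 80
46 + 80 → 126
f(86) + 126 → 212
The encoded length is the sum of every internal node's weight: 27 + 46 + 80 + 126 + 212 = 491 bits.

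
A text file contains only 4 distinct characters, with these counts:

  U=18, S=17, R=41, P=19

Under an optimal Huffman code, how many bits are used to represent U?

Build the tree from the bottom:
merge S(17) and U(18): 35
merge P(19) and 35: 54
merge R(41) and 54: 95
U sits 3 levels below the root, so its codeword is 3 bits.

3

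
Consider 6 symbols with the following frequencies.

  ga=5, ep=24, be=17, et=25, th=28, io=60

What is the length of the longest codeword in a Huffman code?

4

Merge the two lowest-weight nodes at each step:
combine ga(5), be(17) → 22
combine 22, ep(24) → 46
combine et(25), th(28) → 53
combine 46, 53 → 99
combine io(60), 99 → 159
The first pair merged (ga, be) ends up deepest, at depth 4.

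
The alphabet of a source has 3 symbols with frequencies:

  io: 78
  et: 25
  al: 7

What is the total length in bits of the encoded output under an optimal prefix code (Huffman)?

Build the Huffman tree bottom-up:
al(7) + et(25) → 32
32 + io(78) → 110
The encoded length is the sum of every internal node's weight: 32 + 110 = 142 bits.

142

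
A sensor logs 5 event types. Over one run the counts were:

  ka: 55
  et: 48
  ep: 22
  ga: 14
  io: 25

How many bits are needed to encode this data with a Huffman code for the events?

364

Greedily combine the two least-frequent nodes:
combine ga(14), ep(22) → 36
combine io(25), 36 → 61
combine et(48), ka(55) → 103
combine 61, 103 → 164
Total encoded bits = sum of merged weights = 36 + 61 + 103 + 164 = 364.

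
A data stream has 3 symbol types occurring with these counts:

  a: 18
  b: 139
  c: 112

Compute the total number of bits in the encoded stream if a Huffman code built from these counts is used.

399

Build the Huffman tree bottom-up:
a(18) + c(112) → 130
130 + b(139) → 269
Each symbol's bit-cost is frequency × depth; summing gives 399 bits (equivalently 130 + 269).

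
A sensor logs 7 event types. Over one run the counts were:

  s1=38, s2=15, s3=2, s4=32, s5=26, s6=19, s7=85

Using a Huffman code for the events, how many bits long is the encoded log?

Greedily combine the two least-frequent nodes:
merge s3(2) and s2(15): 17
merge 17 and s6(19): 36
merge s5(26) and s4(32): 58
merge 36 and s1(38): 74
merge 58 and 74: 132
merge s7(85) and 132: 217
Each symbol's bit-cost is frequency × depth; summing gives 534 bits (equivalently 17 + 36 + 58 + 74 + 132 + 217).

534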